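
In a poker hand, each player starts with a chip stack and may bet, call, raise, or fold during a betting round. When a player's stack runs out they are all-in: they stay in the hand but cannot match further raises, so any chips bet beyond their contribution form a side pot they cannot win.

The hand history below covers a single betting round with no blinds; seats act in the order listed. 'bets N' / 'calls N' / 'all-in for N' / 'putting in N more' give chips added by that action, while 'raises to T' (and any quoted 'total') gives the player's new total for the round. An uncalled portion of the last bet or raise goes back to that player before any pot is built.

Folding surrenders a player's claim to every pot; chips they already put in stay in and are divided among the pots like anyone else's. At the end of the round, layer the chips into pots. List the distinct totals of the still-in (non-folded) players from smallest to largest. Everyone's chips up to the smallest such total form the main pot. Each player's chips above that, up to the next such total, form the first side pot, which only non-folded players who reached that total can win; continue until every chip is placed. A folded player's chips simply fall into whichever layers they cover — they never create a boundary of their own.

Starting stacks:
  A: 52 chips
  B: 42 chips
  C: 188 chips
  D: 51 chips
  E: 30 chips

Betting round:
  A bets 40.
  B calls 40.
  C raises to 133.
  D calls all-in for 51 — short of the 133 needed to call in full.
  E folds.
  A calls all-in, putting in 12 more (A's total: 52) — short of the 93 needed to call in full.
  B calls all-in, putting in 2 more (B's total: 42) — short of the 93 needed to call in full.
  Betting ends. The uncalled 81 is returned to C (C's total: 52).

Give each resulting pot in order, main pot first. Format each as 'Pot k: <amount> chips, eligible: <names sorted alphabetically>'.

Pot 1: 168 chips, eligible: A, B, C, D
Pot 2: 27 chips, eligible: A, C, D
Pot 3: 2 chips, eligible: A, C

Derivation:
Contributions (after 81 returned to C): A=52, B=42, C=52, D=51
Folded: E
Pot levels (distinct totals of non-folded players): 42, 51, 52
Layer 1-42: 42 each from A, B, C, D = 42*4 = 168 chips; eligible A, B, C, D
Layer 43-51: 9 each from A, C, D = 9*3 = 27 chips; eligible A, C, D
Layer 52-52: 1 each from A, C = 1*2 = 2 chips; eligible A, C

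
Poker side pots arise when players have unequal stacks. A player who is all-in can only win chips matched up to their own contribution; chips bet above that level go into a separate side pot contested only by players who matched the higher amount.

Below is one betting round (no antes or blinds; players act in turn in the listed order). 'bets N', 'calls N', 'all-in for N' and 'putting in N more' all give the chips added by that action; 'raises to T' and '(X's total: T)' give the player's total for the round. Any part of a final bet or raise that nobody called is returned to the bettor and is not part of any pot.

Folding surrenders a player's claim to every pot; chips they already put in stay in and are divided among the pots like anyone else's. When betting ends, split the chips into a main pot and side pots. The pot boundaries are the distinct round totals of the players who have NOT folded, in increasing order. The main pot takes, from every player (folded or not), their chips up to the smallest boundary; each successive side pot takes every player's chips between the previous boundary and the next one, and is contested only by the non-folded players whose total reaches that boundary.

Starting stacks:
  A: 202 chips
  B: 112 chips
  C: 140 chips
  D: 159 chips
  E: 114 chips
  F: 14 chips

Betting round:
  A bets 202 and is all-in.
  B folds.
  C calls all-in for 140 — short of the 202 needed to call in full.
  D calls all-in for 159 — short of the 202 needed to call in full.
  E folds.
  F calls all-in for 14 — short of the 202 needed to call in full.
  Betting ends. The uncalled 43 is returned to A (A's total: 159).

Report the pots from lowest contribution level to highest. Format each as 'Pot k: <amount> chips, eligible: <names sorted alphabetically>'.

Contributions (after 43 returned to A): A=159, C=140, D=159, F=14
Folded: B, E
Pot levels (distinct totals of non-folded players): 14, 140, 159
Layer 1-14: 14 each from A, C, D, F = 14*4 = 56 chips; eligible A, C, D, F
Layer 15-140: 126 each from A, C, D = 126*3 = 378 chips; eligible A, C, D
Layer 141-159: 19 each from A, D = 19*2 = 38 chips; eligible A, D

Pot 1: 56 chips, eligible: A, C, D, F
Pot 2: 378 chips, eligible: A, C, D
Pot 3: 38 chips, eligible: A, D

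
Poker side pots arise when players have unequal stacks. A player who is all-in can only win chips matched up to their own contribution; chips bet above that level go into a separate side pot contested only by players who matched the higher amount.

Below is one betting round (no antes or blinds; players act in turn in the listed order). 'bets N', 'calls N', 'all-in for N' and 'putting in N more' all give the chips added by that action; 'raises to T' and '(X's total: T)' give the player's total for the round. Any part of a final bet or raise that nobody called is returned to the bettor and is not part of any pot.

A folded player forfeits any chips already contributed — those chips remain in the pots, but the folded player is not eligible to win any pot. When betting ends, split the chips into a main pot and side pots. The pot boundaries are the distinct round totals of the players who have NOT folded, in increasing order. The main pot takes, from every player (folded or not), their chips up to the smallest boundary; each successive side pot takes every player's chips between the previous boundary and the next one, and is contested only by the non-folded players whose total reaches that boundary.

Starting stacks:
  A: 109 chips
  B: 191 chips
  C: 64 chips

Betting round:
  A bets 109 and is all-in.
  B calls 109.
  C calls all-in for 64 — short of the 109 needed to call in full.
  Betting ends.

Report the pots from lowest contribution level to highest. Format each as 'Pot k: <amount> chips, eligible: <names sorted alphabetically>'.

Pot 1: 192 chips, eligible: A, B, C
Pot 2: 90 chips, eligible: A, B

Derivation:
Contributions: A=109, B=109, C=64
Pot levels (distinct totals of non-folded players): 64, 109
Layer 1-64: 64 each from A, B, C = 64*3 = 192 chips; eligible A, B, C
Layer 65-109: 45 each from A, B = 45*2 = 90 chips; eligible A, B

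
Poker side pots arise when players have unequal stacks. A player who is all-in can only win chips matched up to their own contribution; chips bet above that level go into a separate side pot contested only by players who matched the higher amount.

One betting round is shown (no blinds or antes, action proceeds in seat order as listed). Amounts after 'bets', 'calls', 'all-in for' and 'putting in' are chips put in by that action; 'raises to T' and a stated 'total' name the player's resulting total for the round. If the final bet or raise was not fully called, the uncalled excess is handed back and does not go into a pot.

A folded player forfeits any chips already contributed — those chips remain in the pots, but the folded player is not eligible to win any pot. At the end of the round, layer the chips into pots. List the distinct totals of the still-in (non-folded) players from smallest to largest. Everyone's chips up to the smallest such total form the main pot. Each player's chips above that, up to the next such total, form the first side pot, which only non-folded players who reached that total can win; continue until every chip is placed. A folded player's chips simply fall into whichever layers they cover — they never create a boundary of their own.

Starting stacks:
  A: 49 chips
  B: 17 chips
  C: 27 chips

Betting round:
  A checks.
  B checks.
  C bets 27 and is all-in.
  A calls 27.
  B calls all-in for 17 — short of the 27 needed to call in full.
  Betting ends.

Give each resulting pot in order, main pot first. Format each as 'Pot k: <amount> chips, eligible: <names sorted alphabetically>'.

Contributions: A=27, B=17, C=27
Pot levels (distinct totals of non-folded players): 17, 27
Layer 1-17: 17 each from A, B, C = 17*3 = 51 chips; eligible A, B, C
Layer 18-27: 10 each from A, C = 10*2 = 20 chips; eligible A, C

Pot 1: 51 chips, eligible: A, B, C
Pot 2: 20 chips, eligible: A, C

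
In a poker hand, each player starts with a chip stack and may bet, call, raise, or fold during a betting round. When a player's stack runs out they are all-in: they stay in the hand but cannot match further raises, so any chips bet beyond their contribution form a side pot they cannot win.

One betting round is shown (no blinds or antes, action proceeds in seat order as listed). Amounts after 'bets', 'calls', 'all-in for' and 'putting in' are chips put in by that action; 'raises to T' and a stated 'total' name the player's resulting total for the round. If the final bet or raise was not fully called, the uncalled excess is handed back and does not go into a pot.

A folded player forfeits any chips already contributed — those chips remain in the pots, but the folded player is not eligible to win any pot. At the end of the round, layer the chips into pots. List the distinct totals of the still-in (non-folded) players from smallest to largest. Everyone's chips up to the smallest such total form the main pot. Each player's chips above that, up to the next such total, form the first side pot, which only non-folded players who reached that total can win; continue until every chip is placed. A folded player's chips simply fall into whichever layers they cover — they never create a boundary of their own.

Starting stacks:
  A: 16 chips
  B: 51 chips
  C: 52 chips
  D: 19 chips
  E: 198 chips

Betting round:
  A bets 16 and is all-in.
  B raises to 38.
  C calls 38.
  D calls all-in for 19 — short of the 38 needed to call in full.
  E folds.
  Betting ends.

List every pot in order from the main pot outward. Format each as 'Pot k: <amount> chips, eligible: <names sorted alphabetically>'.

Contributions: A=16, B=38, C=38, D=19
Folded: E
Pot levels (distinct totals of non-folded players): 16, 19, 38
Layer 1-16: 16 each from A, B, C, D = 16*4 = 64 chips; eligible A, B, C, D
Layer 17-19: 3 each from B, C, D = 3*3 = 9 chips; eligible B, C, D
Layer 20-38: 19 each from B, C = 19*2 = 38 chips; eligible B, C

Pot 1: 64 chips, eligible: A, B, C, D
Pot 2: 9 chips, eligible: B, C, D
Pot 3: 38 chips, eligible: B, C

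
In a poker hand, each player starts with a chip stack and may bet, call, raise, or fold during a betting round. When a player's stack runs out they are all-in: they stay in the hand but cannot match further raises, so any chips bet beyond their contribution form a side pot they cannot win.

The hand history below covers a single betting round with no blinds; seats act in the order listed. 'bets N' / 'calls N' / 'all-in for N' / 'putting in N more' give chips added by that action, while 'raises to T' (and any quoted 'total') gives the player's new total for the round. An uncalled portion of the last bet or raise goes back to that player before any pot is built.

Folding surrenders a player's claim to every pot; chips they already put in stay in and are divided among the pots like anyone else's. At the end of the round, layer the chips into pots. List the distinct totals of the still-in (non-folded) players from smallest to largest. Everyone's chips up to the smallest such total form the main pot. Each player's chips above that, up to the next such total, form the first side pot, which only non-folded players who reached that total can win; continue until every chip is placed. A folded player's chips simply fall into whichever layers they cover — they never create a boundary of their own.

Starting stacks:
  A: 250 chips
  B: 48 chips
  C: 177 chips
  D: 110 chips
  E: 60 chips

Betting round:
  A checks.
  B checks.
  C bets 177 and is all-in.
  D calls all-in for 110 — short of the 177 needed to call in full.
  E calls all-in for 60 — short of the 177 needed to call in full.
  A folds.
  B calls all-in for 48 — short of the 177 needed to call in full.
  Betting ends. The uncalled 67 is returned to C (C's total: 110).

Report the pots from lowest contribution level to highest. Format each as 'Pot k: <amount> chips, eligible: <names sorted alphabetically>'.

Pot 1: 192 chips, eligible: B, C, D, E
Pot 2: 36 chips, eligible: C, D, E
Pot 3: 100 chips, eligible: C, D

Derivation:
Contributions (after 67 returned to C): B=48, C=110, D=110, E=60
Folded: A
Pot levels (distinct totals of non-folded players): 48, 60, 110
Layer 1-48: 48 each from B, C, D, E = 48*4 = 192 chips; eligible B, C, D, E
Layer 49-60: 12 each from C, D, E = 12*3 = 36 chips; eligible C, D, E
Layer 61-110: 50 each from C, D = 50*2 = 100 chips; eligible C, D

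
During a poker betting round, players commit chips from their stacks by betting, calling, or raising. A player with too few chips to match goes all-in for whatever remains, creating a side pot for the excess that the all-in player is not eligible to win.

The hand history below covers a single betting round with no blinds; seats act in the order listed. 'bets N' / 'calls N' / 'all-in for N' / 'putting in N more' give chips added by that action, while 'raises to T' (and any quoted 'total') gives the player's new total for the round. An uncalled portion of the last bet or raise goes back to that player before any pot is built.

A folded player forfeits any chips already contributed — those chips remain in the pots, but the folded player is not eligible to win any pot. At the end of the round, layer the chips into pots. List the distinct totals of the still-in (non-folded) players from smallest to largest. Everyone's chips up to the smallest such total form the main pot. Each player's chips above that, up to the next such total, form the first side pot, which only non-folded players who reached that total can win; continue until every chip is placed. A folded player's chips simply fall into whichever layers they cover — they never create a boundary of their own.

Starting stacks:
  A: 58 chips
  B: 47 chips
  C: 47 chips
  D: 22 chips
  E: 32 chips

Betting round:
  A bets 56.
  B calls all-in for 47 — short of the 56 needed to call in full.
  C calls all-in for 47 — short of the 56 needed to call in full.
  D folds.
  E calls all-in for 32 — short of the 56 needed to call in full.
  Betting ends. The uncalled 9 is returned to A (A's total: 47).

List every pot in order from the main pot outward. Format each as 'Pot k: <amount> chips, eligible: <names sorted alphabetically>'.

Pot 1: 128 chips, eligible: A, B, C, E
Pot 2: 45 chips, eligible: A, B, C

Derivation:
Contributions (after 9 returned to A): A=47, B=47, C=47, E=32
Folded: D
Pot levels (distinct totals of non-folded players): 32, 47
Layer 1-32: 32 each from A, B, C, E = 32*4 = 128 chips; eligible A, B, C, E
Layer 33-47: 15 each from A, B, C = 15*3 = 45 chips; eligible A, B, C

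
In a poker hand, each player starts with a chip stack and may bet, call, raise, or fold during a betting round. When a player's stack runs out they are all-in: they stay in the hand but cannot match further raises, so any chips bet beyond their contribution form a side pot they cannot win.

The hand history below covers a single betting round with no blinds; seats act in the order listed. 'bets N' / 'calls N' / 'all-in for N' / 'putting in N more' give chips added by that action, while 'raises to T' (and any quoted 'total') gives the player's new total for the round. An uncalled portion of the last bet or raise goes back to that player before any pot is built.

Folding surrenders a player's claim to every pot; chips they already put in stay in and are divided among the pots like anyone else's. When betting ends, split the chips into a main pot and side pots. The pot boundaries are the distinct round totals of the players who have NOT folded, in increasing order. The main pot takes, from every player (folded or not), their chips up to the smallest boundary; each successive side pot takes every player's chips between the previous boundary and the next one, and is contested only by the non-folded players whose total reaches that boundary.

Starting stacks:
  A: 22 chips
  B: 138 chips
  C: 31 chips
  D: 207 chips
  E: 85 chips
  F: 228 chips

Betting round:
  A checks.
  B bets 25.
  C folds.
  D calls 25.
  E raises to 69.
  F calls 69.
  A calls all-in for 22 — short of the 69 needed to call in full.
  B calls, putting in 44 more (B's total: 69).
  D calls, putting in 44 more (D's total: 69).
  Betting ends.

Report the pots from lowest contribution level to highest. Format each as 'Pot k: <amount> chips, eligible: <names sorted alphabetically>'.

Contributions: A=22, B=69, D=69, E=69, F=69
Folded: C
Pot levels (distinct totals of non-folded players): 22, 69
Layer 1-22: 22 each from A, B, D, E, F = 22*5 = 110 chips; eligible A, B, D, E, F
Layer 23-69: 47 each from B, D, E, F = 47*4 = 188 chips; eligible B, D, E, F

Pot 1: 110 chips, eligible: A, B, D, E, F
Pot 2: 188 chips, eligible: B, D, E, F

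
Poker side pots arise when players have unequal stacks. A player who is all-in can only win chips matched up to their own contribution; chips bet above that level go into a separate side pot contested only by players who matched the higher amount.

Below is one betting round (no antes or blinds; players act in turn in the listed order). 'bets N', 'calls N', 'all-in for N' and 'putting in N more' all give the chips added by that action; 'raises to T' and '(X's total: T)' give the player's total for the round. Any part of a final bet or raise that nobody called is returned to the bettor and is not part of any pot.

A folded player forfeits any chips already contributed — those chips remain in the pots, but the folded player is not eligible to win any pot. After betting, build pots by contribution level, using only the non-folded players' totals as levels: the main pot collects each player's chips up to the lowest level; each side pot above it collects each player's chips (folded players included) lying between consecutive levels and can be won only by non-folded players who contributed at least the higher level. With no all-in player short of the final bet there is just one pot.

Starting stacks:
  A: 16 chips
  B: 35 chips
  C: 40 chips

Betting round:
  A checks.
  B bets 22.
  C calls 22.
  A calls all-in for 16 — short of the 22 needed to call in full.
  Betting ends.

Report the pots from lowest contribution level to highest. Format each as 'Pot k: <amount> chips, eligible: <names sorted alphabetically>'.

Pot 1: 48 chips, eligible: A, B, C
Pot 2: 12 chips, eligible: B, C

Derivation:
Contributions: A=16, B=22, C=22
Pot levels (distinct totals of non-folded players): 16, 22
Layer 1-16: 16 each from A, B, C = 16*3 = 48 chips; eligible A, B, C
Layer 17-22: 6 each from B, C = 6*2 = 12 chips; eligible B, C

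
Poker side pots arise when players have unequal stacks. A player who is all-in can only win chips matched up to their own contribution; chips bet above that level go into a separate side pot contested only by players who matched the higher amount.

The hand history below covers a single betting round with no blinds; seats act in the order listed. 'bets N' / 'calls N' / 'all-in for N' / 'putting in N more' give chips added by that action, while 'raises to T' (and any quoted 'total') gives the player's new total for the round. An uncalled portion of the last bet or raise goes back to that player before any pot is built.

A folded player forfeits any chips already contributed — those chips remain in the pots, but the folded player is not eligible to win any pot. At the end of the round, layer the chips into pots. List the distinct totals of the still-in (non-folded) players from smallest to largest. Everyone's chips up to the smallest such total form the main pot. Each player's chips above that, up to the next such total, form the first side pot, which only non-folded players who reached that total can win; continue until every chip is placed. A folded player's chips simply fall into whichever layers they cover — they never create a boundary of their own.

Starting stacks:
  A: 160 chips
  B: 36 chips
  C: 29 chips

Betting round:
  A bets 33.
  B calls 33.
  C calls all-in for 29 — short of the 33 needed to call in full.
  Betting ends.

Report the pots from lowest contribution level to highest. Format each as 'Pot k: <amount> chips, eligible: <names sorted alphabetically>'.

Pot 1: 87 chips, eligible: A, B, C
Pot 2: 8 chips, eligible: A, B

Derivation:
Contributions: A=33, B=33, C=29
Pot levels (distinct totals of non-folded players): 29, 33
Layer 1-29: 29 each from A, B, C = 29*3 = 87 chips; eligible A, B, C
Layer 30-33: 4 each from A, B = 4*2 = 8 chips; eligible A, B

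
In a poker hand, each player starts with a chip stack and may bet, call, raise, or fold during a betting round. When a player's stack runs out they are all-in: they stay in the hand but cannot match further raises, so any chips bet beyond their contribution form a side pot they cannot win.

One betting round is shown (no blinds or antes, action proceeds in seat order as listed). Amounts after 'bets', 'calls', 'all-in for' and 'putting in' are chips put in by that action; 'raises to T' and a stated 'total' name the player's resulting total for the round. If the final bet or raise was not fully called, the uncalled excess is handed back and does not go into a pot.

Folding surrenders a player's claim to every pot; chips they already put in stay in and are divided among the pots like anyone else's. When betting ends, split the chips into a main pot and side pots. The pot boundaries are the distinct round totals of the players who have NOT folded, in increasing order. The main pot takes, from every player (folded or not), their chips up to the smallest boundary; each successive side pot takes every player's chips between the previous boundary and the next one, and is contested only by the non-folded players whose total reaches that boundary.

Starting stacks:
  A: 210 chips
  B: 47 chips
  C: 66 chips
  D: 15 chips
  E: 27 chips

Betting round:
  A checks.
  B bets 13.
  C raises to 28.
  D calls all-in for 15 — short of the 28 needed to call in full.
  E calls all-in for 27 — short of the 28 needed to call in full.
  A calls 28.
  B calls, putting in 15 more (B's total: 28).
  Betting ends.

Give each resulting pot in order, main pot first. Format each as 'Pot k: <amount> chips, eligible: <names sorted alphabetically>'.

Pot 1: 75 chips, eligible: A, B, C, D, E
Pot 2: 48 chips, eligible: A, B, C, E
Pot 3: 3 chips, eligible: A, B, C

Derivation:
Contributions: A=28, B=28, C=28, D=15, E=27
Pot levels (distinct totals of non-folded players): 15, 27, 28
Layer 1-15: 15 each from A, B, C, D, E = 15*5 = 75 chips; eligible A, B, C, D, E
Layer 16-27: 12 each from A, B, C, E = 12*4 = 48 chips; eligible A, B, C, E
Layer 28-28: 1 each from A, B, C = 1*3 = 3 chips; eligible A, B, C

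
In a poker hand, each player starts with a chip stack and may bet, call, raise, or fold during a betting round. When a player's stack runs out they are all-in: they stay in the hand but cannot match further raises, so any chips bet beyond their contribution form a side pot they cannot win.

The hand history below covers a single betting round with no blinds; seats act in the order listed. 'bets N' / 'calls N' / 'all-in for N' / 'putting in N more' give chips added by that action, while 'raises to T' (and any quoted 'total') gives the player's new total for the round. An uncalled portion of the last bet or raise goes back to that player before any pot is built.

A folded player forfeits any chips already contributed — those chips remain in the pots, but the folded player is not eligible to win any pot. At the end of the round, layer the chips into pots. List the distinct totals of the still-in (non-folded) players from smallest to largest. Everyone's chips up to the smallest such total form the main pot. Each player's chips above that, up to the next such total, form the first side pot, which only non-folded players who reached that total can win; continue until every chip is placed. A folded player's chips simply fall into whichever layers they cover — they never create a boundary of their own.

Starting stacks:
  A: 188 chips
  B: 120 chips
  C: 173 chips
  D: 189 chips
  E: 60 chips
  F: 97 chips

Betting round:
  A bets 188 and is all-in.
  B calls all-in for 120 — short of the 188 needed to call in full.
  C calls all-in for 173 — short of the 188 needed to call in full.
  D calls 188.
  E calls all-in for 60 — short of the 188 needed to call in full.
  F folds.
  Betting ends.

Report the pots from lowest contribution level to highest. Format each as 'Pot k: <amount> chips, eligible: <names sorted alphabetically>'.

Pot 1: 300 chips, eligible: A, B, C, D, E
Pot 2: 240 chips, eligible: A, B, C, D
Pot 3: 159 chips, eligible: A, C, D
Pot 4: 30 chips, eligible: A, D

Derivation:
Contributions: A=188, B=120, C=173, D=188, E=60
Folded: F
Pot levels (distinct totals of non-folded players): 60, 120, 173, 188
Layer 1-60: 60 each from A, B, C, D, E = 60*5 = 300 chips; eligible A, B, C, D, E
Layer 61-120: 60 each from A, B, C, D = 60*4 = 240 chips; eligible A, B, C, D
Layer 121-173: 53 each from A, C, D = 53*3 = 159 chips; eligible A, C, D
Layer 174-188: 15 each from A, D = 15*2 = 30 chips; eligible A, D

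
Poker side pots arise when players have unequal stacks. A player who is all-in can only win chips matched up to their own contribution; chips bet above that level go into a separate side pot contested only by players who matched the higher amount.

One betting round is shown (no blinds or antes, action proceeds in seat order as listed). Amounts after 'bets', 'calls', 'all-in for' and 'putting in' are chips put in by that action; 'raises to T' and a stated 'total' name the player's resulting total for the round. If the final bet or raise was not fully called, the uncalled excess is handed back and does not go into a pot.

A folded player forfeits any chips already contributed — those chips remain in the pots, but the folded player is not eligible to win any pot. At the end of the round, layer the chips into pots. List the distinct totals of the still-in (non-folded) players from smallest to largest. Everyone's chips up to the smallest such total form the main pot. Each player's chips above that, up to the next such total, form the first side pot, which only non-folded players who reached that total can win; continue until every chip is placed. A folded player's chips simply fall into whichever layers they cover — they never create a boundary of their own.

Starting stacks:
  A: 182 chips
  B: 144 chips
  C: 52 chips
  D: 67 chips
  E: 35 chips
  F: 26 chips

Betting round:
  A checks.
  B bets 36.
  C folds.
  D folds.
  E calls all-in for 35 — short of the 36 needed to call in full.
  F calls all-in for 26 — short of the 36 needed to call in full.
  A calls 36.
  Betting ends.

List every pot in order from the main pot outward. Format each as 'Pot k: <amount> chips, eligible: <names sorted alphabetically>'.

Pot 1: 104 chips, eligible: A, B, E, F
Pot 2: 27 chips, eligible: A, B, E
Pot 3: 2 chips, eligible: A, B

Derivation:
Contributions: A=36, B=36, E=35, F=26
Folded: C, D
Pot levels (distinct totals of non-folded players): 26, 35, 36
Layer 1-26: 26 each from A, B, E, F = 26*4 = 104 chips; eligible A, B, E, F
Layer 27-35: 9 each from A, B, E = 9*3 = 27 chips; eligible A, B, E
Layer 36-36: 1 each from A, B = 1*2 = 2 chips; eligible A, B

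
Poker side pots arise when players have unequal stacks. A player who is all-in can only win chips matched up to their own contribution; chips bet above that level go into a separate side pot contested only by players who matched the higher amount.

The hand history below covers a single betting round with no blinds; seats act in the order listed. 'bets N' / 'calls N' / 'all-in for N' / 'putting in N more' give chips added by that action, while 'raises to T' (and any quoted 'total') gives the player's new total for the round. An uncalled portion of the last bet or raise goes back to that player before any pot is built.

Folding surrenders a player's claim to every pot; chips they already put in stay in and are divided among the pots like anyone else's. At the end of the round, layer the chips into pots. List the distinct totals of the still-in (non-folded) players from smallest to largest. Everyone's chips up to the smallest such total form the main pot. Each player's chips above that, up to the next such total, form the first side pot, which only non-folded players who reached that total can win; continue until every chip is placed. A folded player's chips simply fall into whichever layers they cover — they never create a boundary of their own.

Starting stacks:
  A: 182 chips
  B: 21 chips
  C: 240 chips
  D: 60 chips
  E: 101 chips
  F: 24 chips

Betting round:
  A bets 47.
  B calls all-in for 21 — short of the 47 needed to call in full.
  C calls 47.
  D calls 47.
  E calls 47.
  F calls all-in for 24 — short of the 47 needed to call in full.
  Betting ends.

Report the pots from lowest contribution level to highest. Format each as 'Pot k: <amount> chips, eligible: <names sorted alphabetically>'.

Contributions: A=47, B=21, C=47, D=47, E=47, F=24
Pot levels (distinct totals of non-folded players): 21, 24, 47
Layer 1-21: 21 each from A, B, C, D, E, F = 21*6 = 126 chips; eligible A, B, C, D, E, F
Layer 22-24: 3 each from A, C, D, E, F = 3*5 = 15 chips; eligible A, C, D, E, F
Layer 25-47: 23 each from A, C, D, E = 23*4 = 92 chips; eligible A, C, D, E

Pot 1: 126 chips, eligible: A, B, C, D, E, F
Pot 2: 15 chips, eligible: A, C, D, E, F
Pot 3: 92 chips, eligible: A, C, D, E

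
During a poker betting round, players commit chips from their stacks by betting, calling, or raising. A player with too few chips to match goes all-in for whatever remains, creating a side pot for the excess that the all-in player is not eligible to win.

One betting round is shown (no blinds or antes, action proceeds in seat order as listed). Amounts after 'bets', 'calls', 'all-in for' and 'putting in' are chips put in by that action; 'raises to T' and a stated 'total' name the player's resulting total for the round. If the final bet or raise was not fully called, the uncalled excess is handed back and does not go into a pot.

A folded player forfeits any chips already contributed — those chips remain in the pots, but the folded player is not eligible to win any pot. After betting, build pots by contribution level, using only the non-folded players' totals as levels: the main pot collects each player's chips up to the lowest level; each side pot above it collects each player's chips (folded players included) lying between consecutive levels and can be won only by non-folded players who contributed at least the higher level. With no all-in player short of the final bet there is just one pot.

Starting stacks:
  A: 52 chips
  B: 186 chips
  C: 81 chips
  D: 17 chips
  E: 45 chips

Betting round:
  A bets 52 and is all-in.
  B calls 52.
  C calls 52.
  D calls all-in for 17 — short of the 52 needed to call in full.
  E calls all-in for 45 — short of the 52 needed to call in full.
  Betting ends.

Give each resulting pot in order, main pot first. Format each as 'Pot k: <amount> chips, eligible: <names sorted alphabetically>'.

Contributions: A=52, B=52, C=52, D=17, E=45
Pot levels (distinct totals of non-folded players): 17, 45, 52
Layer 1-17: 17 each from A, B, C, D, E = 17*5 = 85 chips; eligible A, B, C, D, E
Layer 18-45: 28 each from A, B, C, E = 28*4 = 112 chips; eligible A, B, C, E
Layer 46-52: 7 each from A, B, C = 7*3 = 21 chips; eligible A, B, C

Pot 1: 85 chips, eligible: A, B, C, D, E
Pot 2: 112 chips, eligible: A, B, C, E
Pot 3: 21 chips, eligible: A, B, C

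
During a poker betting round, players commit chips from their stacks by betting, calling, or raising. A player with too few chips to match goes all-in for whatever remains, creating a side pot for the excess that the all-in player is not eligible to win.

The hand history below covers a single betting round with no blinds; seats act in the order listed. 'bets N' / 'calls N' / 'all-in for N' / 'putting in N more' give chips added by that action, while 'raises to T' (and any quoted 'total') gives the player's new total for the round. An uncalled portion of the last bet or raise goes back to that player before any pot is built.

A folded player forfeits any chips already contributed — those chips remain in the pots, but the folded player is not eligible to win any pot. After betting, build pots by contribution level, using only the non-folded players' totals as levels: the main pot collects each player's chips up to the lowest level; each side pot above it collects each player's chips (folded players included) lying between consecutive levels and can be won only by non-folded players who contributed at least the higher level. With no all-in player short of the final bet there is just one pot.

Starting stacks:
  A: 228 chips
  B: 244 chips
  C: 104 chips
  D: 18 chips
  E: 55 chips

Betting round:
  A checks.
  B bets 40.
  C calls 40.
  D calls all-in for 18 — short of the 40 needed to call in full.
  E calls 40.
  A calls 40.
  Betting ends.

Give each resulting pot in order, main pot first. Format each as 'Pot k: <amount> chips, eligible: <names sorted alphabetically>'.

Contributions: A=40, B=40, C=40, D=18, E=40
Pot levels (distinct totals of non-folded players): 18, 40
Layer 1-18: 18 each from A, B, C, D, E = 18*5 = 90 chips; eligible A, B, C, D, E
Layer 19-40: 22 each from A, B, C, E = 22*4 = 88 chips; eligible A, B, C, E

Pot 1: 90 chips, eligible: A, B, C, D, E
Pot 2: 88 chips, eligible: A, B, C, E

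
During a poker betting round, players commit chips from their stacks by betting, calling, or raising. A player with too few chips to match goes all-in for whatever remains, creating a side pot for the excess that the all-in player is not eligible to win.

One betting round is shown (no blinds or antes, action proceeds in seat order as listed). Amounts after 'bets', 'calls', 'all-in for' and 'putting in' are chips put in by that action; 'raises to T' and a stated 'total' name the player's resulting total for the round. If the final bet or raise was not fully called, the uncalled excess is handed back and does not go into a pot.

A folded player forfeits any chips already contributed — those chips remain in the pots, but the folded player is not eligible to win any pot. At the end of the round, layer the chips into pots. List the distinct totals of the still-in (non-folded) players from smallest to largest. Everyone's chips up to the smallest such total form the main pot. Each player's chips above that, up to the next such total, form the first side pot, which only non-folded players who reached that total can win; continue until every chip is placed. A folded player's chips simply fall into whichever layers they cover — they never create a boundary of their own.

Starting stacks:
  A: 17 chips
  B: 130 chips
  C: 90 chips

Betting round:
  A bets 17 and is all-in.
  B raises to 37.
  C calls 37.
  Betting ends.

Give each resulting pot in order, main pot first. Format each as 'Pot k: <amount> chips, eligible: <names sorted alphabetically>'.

Pot 1: 51 chips, eligible: A, B, C
Pot 2: 40 chips, eligible: B, C

Derivation:
Contributions: A=17, B=37, C=37
Pot levels (distinct totals of non-folded players): 17, 37
Layer 1-17: 17 each from A, B, C = 17*3 = 51 chips; eligible A, B, C
Layer 18-37: 20 each from B, C = 20*2 = 40 chips; eligible B, C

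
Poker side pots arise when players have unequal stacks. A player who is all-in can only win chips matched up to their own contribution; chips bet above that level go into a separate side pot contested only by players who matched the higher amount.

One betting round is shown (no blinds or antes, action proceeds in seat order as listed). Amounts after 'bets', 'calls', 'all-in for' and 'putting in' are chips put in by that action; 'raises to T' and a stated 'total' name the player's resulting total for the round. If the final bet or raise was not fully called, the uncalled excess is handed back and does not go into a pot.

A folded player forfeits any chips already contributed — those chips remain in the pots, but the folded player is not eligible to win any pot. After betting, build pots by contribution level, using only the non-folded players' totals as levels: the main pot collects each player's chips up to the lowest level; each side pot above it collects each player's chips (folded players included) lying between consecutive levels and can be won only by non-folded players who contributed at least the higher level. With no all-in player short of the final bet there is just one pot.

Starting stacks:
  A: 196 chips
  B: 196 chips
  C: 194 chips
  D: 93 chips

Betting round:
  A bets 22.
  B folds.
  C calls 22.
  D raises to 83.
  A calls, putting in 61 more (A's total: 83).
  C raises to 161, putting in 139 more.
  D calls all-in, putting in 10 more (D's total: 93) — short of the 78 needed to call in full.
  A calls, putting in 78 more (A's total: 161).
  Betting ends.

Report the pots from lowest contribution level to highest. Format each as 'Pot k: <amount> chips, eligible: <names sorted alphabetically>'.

Contributions: A=161, C=161, D=93
Folded: B
Pot levels (distinct totals of non-folded players): 93, 161
Layer 1-93: 93 each from A, C, D = 93*3 = 279 chips; eligible A, C, D
Layer 94-161: 68 each from A, C = 68*2 = 136 chips; eligible A, C

Pot 1: 279 chips, eligible: A, C, D
Pot 2: 136 chips, eligible: A, C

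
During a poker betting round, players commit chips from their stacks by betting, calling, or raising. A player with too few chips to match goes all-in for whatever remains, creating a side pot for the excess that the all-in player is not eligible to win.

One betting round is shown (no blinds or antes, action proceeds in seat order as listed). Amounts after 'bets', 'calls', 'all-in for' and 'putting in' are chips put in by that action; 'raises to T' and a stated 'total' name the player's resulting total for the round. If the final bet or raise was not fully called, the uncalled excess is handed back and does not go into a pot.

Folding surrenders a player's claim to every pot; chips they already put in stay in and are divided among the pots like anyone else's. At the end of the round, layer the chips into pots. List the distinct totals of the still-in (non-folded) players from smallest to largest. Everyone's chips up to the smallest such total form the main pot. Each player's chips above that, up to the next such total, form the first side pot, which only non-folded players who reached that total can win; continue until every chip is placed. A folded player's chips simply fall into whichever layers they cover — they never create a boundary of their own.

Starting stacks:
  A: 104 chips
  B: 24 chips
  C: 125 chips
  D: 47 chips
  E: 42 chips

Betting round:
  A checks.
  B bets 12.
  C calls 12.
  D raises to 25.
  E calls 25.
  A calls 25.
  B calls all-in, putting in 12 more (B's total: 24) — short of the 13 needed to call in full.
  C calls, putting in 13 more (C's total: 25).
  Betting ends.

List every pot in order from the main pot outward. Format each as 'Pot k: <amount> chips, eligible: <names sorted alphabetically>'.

Pot 1: 120 chips, eligible: A, B, C, D, E
Pot 2: 4 chips, eligible: A, C, D, E

Derivation:
Contributions: A=25, B=24, C=25, D=25, E=25
Pot levels (distinct totals of non-folded players): 24, 25
Layer 1-24: 24 each from A, B, C, D, E = 24*5 = 120 chips; eligible A, B, C, D, E
Layer 25-25: 1 each from A, C, D, E = 1*4 = 4 chips; eligible A, C, D, E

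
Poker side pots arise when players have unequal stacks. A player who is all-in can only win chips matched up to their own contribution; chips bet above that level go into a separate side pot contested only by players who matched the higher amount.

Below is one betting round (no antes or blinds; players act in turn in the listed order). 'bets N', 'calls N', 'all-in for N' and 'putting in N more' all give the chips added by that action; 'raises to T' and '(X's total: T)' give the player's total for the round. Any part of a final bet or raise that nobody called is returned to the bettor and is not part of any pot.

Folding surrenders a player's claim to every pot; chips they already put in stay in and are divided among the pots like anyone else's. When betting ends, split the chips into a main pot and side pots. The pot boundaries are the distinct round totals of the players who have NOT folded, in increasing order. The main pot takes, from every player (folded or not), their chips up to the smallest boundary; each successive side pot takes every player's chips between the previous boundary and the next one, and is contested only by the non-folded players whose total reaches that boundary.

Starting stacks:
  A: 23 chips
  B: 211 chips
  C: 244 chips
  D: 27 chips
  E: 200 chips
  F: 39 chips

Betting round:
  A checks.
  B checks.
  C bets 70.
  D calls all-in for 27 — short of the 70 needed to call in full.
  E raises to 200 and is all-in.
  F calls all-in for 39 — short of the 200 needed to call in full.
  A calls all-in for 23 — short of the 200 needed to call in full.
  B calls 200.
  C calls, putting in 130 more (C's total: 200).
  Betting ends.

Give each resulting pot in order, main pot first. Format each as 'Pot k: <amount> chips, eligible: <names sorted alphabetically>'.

Pot 1: 138 chips, eligible: A, B, C, D, E, F
Pot 2: 20 chips, eligible: B, C, D, E, F
Pot 3: 48 chips, eligible: B, C, E, F
Pot 4: 483 chips, eligible: B, C, E

Derivation:
Contributions: A=23, B=200, C=200, D=27, E=200, F=39
Pot levels (distinct totals of non-folded players): 23, 27, 39, 200
Layer 1-23: 23 each from A, B, C, D, E, F = 23*6 = 138 chips; eligible A, B, C, D, E, F
Layer 24-27: 4 each from B, C, D, E, F = 4*5 = 20 chips; eligible B, C, D, E, F
Layer 28-39: 12 each from B, C, E, F = 12*4 = 48 chips; eligible B, C, E, F
Layer 40-200: 161 each from B, C, E = 161*3 = 483 chips; eligible B, C, E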